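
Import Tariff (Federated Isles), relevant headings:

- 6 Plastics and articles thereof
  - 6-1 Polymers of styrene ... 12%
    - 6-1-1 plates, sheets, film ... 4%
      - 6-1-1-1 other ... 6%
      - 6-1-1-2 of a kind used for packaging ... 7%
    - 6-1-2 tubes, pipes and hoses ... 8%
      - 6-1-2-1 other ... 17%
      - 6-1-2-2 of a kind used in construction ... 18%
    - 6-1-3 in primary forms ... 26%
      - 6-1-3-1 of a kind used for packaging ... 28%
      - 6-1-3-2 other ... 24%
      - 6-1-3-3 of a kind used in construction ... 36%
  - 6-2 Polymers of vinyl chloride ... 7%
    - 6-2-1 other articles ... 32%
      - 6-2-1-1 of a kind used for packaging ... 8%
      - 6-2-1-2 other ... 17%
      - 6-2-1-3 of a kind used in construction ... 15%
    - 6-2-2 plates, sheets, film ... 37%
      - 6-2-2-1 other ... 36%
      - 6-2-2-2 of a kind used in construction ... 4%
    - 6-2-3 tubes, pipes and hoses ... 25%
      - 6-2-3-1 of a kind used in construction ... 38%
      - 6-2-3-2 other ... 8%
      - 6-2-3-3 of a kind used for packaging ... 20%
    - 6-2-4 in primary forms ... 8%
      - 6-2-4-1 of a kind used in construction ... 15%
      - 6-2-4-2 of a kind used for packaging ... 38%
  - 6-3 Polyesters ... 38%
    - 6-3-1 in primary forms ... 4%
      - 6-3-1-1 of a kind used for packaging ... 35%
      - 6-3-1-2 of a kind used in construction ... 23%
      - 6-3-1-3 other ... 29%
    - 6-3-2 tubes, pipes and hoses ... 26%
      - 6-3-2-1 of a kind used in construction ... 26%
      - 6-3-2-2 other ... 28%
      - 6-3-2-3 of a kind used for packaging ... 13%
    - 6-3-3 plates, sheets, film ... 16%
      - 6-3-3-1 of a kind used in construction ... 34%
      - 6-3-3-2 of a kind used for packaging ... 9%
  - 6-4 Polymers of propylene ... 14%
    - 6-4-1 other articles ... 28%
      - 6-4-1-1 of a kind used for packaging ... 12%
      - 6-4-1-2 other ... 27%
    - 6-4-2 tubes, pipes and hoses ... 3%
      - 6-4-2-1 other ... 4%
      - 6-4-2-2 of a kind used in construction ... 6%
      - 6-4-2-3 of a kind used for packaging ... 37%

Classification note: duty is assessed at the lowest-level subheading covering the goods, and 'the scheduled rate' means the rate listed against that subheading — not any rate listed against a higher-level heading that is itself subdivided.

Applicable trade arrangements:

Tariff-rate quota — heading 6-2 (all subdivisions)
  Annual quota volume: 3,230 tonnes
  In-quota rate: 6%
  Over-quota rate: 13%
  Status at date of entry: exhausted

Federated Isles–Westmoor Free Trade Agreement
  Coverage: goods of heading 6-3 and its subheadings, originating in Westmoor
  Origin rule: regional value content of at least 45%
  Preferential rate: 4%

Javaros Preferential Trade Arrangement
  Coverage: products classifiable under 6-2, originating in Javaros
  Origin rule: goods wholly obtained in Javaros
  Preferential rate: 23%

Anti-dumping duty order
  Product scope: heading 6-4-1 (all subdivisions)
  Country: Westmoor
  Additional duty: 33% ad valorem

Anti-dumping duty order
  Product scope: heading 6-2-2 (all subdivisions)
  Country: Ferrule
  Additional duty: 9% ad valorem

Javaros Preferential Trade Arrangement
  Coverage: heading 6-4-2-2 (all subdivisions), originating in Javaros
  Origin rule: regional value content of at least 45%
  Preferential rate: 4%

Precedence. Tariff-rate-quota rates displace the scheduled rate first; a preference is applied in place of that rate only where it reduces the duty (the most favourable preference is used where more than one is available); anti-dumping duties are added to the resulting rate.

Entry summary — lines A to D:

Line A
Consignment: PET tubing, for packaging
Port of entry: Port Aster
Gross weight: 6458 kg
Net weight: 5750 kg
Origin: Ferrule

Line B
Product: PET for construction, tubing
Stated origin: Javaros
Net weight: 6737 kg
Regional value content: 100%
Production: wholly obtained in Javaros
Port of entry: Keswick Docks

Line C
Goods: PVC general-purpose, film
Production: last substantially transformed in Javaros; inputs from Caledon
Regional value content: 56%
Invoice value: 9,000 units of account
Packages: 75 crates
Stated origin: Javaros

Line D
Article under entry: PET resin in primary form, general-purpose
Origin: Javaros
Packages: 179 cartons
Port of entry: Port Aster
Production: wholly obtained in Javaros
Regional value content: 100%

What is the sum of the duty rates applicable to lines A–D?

81%

Line A: PET → 6-3; tubing → 6-3-2; for packaging → 6-3-2-3. Scheduled 13%. No special measure applies. → 13%.
Line B: PET → 6-3; tubing → 6-3-2; for construction → 6-3-2-1. Scheduled 26%. Javaros agreement on 6-2: 6-3-2-1 not covered; Javaros agreement on 6-4-2-2: 6-3-2-1 not covered. → 26%.
Line C: PVC → 6-2; film → 6-2-2; general-purpose → 6-2-2-1. Scheduled 36%. quota on 6-2 exhausted → over-quota 13%; Javaros agreement on 6-2: not wholly obtained; Javaros agreement on 6-4-2-2: 6-2-2-1 not covered. → 13%.
Line D: PET → 6-3; resin in primary form → 6-3-1; general-purpose → 6-3-1-3. Scheduled 29%. Javaros agreement on 6-2: 6-3-1-3 not covered; Javaros agreement on 6-4-2-2: 6-3-1-3 not covered. → 29%.
Sum: 13% + 26% + 13% + 29% = 81%.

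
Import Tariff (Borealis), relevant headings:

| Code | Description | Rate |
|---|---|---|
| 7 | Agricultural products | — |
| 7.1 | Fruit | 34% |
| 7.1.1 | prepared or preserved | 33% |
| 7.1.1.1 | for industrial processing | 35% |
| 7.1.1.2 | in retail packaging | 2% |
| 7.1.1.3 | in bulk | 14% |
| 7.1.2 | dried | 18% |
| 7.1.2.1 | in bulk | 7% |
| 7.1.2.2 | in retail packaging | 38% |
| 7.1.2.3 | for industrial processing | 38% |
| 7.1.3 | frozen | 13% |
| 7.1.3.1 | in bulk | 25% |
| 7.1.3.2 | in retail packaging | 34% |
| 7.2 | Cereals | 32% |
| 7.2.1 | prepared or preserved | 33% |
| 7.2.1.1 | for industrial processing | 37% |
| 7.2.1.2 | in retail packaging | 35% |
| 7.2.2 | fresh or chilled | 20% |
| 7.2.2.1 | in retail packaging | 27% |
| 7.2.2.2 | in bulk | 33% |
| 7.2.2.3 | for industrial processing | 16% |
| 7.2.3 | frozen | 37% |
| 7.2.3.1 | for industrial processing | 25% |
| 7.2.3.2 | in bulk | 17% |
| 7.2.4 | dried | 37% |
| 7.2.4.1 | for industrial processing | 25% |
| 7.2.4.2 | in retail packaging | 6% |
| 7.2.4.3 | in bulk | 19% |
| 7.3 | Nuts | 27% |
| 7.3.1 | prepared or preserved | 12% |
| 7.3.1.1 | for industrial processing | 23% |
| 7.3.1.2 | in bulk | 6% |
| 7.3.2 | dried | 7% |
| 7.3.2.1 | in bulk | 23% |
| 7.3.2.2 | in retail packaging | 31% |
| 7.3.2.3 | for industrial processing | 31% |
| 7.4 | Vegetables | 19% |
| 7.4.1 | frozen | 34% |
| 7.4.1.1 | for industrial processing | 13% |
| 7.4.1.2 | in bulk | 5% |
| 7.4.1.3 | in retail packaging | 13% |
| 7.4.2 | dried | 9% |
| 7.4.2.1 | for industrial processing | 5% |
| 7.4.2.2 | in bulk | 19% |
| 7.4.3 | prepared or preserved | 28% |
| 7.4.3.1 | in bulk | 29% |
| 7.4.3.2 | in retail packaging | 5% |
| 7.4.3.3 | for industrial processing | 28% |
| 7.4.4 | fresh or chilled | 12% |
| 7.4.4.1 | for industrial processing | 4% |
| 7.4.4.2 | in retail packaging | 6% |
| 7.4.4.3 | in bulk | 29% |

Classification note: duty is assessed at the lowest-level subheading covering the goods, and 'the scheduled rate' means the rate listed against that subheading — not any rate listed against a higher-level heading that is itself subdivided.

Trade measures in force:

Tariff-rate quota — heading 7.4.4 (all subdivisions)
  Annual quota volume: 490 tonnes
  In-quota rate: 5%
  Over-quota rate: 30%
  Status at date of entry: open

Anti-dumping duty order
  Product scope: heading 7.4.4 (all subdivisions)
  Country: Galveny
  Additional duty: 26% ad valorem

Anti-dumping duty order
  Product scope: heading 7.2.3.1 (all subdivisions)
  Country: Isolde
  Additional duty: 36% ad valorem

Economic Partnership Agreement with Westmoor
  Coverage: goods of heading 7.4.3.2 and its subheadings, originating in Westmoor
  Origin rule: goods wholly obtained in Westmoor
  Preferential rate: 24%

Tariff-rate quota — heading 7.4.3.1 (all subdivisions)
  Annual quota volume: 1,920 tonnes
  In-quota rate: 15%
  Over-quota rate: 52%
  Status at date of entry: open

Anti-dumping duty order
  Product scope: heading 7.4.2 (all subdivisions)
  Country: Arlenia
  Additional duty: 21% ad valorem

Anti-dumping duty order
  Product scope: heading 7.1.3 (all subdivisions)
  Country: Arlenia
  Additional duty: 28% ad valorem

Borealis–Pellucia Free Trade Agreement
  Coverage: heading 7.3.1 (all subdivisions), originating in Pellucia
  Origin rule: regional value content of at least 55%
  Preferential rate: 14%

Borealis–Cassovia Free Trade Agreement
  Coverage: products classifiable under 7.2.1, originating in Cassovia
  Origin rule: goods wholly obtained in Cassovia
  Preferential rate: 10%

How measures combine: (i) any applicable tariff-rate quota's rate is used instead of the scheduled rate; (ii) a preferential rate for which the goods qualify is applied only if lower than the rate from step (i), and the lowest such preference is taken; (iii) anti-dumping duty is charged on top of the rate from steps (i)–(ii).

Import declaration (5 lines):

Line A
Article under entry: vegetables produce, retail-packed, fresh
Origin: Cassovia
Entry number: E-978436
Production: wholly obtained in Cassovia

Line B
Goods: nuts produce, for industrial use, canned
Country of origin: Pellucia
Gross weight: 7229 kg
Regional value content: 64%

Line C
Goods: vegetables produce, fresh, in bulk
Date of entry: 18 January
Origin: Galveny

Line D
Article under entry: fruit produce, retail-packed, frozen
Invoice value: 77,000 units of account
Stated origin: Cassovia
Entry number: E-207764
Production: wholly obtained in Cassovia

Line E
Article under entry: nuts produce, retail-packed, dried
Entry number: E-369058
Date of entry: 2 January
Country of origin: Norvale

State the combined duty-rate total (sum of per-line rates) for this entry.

115%

Line A: vegetables → 7.4; fresh → 7.4.4; retail-packed → 7.4.4.2. Scheduled 6%. quota on 7.4.4 open → in-quota 5%; Cassovia agreement on 7.2.1: 7.4.4.2 not covered. → 5%.
Line B: nuts → 7.3; canned → 7.3.1; for industrial use → 7.3.1.1. Scheduled 23%. Pellucia agreement on 7.3.1: RVC ≥ 55% → 14% available; preferential 14%. → 14%.
Line C: vegetables → 7.4; fresh → 7.4.4; in bulk → 7.4.4.3. Scheduled 29%. quota on 7.4.4 open → in-quota 5%; anti-dumping (Galveny, 7.4.4): +26%; total 5% + 26% = 31%. → 31%.
Line D: fruit → 7.1; frozen → 7.1.3; retail-packed → 7.1.3.2. Scheduled 34%. Cassovia agreement on 7.2.1: 7.1.3.2 not covered. → 34%.
Line E: nuts → 7.3; dried → 7.3.2; retail-packed → 7.3.2.2. Scheduled 31%. No special measure applies. → 31%.
Sum: 5% + 14% + 31% + 34% + 31% = 115%.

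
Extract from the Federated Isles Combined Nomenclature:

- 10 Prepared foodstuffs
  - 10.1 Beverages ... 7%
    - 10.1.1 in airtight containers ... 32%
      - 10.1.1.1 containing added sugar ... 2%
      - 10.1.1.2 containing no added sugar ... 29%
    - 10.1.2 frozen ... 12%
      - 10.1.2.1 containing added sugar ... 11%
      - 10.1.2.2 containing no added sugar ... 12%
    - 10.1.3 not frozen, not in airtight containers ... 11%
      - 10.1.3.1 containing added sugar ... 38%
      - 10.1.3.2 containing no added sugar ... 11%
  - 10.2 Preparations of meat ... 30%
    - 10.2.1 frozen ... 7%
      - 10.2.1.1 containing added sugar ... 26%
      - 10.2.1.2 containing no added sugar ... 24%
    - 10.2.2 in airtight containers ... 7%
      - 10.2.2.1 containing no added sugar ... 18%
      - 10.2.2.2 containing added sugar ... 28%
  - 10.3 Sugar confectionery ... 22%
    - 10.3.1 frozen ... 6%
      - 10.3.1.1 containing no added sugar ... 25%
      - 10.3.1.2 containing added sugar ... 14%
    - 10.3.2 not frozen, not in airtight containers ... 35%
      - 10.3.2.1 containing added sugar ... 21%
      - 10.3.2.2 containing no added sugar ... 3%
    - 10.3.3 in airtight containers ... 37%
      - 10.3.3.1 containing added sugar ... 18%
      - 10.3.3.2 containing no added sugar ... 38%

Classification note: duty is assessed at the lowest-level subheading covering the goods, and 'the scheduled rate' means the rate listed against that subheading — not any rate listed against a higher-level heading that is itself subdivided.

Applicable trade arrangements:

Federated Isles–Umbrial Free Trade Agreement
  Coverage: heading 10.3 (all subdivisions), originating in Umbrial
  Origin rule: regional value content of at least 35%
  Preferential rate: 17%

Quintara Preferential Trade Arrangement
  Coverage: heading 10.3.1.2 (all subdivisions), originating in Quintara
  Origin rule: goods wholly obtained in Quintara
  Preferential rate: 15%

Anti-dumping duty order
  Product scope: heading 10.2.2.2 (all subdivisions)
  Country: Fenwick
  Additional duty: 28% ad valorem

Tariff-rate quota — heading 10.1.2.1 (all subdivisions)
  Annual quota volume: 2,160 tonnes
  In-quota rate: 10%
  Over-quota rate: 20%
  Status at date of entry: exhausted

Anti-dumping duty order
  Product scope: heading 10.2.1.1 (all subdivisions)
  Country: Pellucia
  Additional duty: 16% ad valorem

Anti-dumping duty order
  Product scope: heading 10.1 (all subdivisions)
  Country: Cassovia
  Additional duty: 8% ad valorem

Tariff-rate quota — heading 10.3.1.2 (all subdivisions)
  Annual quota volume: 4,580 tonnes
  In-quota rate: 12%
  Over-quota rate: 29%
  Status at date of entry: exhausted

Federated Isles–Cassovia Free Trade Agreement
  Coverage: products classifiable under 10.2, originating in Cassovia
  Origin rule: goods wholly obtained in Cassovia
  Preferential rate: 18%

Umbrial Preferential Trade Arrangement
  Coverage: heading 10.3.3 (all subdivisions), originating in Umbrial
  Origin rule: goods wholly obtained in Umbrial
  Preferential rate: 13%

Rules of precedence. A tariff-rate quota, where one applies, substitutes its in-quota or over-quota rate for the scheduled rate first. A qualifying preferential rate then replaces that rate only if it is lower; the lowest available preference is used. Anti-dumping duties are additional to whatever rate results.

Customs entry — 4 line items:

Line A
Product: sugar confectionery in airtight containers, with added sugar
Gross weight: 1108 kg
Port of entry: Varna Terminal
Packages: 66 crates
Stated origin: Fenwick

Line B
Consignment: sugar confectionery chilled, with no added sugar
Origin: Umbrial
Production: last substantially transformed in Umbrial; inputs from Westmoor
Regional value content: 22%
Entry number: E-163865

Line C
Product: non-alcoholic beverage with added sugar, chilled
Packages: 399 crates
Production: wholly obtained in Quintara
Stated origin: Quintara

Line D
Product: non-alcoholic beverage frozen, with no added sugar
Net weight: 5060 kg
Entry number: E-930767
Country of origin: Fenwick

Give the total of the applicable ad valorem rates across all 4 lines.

71%

Line A: sugar confectionery → 10.3; in airtight containers → 10.3.3; with added sugar → 10.3.3.1. Scheduled 18%. No special measure applies. → 18%.
Line B: sugar confectionery → 10.3; chilled → 10.3.2; with no added sugar → 10.3.2.2. Scheduled 3%. Umbrial agreement on 10.3: RVC < 35%; Umbrial agreement on 10.3.3: 10.3.2.2 not covered. → 3%.
Line C: non-alcoholic beverage → 10.1; chilled → 10.1.3; with added sugar → 10.1.3.1. Scheduled 38%. Quintara agreement on 10.3.1.2: 10.1.3.1 not covered. → 38%.
Line D: non-alcoholic beverage → 10.1; frozen → 10.1.2; with no added sugar → 10.1.2.2. Scheduled 12%. No special measure applies. → 12%.
Sum: 18% + 3% + 38% + 12% = 71%.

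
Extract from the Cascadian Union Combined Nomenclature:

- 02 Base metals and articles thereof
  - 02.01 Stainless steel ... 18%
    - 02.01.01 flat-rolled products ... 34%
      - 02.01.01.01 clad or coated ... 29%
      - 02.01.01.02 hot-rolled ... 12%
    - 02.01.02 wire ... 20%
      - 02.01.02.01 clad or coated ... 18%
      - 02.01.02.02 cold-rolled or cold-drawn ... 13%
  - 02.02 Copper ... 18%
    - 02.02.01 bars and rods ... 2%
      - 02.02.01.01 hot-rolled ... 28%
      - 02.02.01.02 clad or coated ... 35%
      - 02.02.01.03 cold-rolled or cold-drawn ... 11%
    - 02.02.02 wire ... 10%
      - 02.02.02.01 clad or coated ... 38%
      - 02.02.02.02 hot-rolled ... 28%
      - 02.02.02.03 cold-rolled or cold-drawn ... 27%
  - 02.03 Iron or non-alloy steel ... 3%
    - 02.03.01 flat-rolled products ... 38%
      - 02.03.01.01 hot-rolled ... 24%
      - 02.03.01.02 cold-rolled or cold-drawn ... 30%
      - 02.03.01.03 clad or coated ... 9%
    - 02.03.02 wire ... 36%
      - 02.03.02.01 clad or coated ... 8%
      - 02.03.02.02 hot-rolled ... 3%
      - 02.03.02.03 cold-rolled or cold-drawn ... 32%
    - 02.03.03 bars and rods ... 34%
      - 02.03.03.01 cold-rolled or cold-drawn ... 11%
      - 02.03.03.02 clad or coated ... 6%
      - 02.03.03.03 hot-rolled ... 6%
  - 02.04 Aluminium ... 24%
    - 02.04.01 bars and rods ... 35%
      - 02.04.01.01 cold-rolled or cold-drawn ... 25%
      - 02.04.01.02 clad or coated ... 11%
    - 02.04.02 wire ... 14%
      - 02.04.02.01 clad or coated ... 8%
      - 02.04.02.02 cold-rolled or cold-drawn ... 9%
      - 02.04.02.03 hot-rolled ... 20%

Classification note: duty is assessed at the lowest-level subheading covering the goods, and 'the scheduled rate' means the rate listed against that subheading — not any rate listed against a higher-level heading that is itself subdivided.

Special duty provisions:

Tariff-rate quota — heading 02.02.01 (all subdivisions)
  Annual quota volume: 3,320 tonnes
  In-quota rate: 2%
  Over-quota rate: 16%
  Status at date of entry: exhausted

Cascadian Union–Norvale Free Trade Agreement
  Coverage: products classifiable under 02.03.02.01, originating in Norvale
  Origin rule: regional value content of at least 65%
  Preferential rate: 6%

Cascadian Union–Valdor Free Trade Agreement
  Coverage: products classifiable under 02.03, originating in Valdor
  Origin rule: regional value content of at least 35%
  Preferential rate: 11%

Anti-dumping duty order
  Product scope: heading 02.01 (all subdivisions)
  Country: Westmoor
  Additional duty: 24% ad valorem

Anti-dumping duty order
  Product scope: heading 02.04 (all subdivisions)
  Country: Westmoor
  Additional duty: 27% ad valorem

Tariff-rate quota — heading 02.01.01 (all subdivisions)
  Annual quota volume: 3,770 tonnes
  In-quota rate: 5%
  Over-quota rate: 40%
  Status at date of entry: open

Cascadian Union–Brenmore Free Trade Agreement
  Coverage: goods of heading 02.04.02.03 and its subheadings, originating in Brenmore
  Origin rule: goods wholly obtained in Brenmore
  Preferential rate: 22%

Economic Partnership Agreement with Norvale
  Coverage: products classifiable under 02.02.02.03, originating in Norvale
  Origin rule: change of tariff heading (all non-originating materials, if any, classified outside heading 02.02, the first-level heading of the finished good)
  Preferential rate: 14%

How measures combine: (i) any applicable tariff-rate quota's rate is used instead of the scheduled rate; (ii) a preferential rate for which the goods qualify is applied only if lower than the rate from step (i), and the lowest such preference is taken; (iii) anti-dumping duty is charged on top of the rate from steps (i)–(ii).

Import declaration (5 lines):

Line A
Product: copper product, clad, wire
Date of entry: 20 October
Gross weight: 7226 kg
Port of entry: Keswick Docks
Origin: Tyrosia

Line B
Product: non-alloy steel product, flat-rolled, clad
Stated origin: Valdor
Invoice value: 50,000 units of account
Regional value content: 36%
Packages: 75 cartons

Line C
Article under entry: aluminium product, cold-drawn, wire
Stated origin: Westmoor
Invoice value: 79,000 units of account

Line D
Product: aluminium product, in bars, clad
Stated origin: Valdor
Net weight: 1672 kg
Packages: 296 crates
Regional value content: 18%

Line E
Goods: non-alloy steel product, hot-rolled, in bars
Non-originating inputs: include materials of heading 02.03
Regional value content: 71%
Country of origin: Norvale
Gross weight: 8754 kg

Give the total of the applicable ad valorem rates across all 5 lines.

Line A: copper → 02.02; wire → 02.02.02; clad → 02.02.02.01. Scheduled 38%. No special measure applies. → 38%.
Line B: non-alloy steel → 02.03; flat-rolled → 02.03.01; clad → 02.03.01.03. Scheduled 9%. Valdor agreement on 02.03: RVC ≥ 35% → 11% available; preference 11% not lower than 9% → no reduction. → 9%.
Line C: aluminium → 02.04; wire → 02.04.02; cold-drawn → 02.04.02.02. Scheduled 9%. anti-dumping (Westmoor, 02.04): +27%; total 9% + 27% = 36%. → 36%.
Line D: aluminium → 02.04; in bars → 02.04.01; clad → 02.04.01.02. Scheduled 11%. Valdor agreement on 02.03: 02.04.01.02 not covered. → 11%.
Line E: non-alloy steel → 02.03; in bars → 02.03.03; hot-rolled → 02.03.03.03. Scheduled 6%. Norvale agreement on 02.03.02.01: 02.03.03.03 not covered; Norvale agreement on 02.02.02.03: 02.03.03.03 not covered. → 6%.
Sum: 38% + 9% + 36% + 11% + 6% = 100%.

100%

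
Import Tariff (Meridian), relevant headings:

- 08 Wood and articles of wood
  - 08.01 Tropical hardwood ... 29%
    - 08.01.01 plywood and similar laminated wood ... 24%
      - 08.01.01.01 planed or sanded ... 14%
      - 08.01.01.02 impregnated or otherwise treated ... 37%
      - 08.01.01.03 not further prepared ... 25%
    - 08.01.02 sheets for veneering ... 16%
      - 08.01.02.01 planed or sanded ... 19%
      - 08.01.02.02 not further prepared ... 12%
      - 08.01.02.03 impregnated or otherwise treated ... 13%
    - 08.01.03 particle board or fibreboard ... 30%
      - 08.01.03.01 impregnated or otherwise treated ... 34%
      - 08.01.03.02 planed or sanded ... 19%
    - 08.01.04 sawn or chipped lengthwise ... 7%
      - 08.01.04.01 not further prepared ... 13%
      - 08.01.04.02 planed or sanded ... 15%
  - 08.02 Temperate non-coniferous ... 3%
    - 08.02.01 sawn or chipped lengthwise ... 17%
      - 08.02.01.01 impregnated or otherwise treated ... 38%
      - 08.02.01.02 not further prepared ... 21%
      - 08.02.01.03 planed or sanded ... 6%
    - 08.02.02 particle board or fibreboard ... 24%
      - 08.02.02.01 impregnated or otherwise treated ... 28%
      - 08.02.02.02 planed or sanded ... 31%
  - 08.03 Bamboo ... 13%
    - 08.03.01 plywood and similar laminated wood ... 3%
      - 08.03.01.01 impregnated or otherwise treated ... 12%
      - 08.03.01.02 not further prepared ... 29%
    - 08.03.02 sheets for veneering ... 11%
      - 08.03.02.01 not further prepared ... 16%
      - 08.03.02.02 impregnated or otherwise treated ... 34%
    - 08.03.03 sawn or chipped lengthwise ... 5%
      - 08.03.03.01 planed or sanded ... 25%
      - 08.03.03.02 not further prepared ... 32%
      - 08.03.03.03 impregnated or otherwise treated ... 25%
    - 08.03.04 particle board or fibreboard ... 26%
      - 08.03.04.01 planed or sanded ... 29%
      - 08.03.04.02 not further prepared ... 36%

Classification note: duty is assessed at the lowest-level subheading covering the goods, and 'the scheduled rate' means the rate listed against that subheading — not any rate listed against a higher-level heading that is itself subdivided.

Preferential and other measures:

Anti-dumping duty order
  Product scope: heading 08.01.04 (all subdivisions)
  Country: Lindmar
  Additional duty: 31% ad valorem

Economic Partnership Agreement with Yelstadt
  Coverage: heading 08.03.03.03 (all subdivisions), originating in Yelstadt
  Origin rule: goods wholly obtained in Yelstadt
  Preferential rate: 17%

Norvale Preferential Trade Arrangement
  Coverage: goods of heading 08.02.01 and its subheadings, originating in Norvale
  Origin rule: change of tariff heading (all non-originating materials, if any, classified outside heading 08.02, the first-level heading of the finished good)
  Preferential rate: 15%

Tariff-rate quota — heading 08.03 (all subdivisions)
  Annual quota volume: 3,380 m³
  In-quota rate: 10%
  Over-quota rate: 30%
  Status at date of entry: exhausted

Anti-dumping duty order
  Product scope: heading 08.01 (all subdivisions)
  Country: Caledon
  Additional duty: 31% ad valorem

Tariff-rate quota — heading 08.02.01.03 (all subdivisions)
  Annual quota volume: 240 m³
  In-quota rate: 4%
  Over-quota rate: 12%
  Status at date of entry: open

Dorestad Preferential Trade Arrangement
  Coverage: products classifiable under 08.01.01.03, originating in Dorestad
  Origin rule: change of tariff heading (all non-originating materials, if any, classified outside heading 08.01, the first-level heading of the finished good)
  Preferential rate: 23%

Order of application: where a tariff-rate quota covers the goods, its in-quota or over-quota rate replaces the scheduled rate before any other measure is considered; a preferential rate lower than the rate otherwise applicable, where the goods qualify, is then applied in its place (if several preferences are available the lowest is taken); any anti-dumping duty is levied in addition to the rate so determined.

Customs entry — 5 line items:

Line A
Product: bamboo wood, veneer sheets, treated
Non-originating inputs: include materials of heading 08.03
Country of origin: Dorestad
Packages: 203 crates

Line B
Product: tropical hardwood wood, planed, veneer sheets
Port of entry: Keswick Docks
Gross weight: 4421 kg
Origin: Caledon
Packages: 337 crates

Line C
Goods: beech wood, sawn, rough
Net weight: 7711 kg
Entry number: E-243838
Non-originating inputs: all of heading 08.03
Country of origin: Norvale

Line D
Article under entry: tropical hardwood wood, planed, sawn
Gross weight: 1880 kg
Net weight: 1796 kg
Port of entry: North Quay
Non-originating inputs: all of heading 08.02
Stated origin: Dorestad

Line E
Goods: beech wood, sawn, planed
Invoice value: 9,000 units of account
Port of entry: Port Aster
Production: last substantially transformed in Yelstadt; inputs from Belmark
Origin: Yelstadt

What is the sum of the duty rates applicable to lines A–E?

Line A: bamboo → 08.03; veneer sheets → 08.03.02; treated → 08.03.02.02. Scheduled 34%. quota on 08.03 exhausted → over-quota 30%; Dorestad agreement on 08.01.01.03: 08.03.02.02 not covered. → 30%.
Line B: tropical hardwood → 08.01; veneer sheets → 08.01.02; planed → 08.01.02.01. Scheduled 19%. anti-dumping (Caledon, 08.01): +31%; total 19% + 31% = 50%. → 50%.
Line C: beech → 08.02; sawn → 08.02.01; rough → 08.02.01.02. Scheduled 21%. Norvale agreement on 08.02.01: CTH met → 15% available; preferential 15%. → 15%.
Line D: tropical hardwood → 08.01; sawn → 08.01.04; planed → 08.01.04.02. Scheduled 15%. Dorestad agreement on 08.01.01.03: 08.01.04.02 not covered. → 15%.
Line E: beech → 08.02; sawn → 08.02.01; planed → 08.02.01.03. Scheduled 6%. quota on 08.02.01.03 open → in-quota 4%; Yelstadt agreement on 08.03.03.03: 08.02.01.03 not covered. → 4%.
Sum: 30% + 50% + 15% + 15% + 4% = 114%.

114%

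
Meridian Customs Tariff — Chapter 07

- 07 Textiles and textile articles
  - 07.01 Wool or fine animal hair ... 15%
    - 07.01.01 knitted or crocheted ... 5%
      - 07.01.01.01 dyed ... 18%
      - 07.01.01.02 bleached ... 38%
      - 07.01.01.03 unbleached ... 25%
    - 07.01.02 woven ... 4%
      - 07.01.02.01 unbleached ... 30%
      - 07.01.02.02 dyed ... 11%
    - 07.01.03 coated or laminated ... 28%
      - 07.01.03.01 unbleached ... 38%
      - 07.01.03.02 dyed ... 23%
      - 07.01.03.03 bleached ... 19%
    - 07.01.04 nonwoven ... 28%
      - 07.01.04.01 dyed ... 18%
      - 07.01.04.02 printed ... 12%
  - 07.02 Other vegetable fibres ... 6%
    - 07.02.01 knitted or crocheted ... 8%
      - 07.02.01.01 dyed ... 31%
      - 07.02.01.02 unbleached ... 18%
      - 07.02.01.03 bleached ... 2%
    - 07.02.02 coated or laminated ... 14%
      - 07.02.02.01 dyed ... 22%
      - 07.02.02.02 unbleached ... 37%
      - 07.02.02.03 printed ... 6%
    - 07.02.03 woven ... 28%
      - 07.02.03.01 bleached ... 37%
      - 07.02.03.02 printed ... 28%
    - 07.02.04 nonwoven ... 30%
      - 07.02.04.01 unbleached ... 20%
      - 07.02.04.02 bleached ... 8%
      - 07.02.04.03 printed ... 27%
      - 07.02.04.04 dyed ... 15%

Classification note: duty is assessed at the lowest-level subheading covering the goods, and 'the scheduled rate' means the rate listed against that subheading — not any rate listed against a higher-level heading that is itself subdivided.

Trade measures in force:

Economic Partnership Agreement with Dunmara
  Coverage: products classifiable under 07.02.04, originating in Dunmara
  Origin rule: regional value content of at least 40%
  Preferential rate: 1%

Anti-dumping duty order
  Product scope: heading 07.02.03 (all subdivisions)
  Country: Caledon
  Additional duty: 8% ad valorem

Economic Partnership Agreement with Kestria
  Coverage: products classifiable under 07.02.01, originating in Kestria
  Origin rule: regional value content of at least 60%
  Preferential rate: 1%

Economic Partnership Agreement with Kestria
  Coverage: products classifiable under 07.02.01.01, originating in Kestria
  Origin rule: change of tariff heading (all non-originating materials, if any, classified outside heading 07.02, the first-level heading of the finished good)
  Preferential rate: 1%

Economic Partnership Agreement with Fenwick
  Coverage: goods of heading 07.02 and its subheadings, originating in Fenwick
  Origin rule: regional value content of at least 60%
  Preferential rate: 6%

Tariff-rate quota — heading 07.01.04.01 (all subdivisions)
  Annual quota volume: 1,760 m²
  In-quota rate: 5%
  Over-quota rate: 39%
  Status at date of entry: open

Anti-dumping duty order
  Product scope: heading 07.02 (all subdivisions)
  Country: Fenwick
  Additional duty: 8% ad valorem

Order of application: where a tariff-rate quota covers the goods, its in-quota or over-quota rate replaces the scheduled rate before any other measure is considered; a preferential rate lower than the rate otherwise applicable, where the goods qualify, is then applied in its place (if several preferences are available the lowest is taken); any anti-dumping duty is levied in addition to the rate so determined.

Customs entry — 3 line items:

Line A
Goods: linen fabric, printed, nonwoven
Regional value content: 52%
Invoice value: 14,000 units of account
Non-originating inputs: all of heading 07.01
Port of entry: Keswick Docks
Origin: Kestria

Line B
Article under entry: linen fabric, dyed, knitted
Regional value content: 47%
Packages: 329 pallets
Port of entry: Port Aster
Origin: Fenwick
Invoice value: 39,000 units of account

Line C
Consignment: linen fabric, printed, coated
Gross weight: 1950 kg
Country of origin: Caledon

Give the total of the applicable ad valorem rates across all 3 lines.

72%

Line A: linen → 07.02; nonwoven → 07.02.04; printed → 07.02.04.03. Scheduled 27%. Kestria agreement on 07.02.01: 07.02.04.03 not covered; Kestria agreement on 07.02.01.01: 07.02.04.03 not covered. → 27%.
Line B: linen → 07.02; knitted → 07.02.01; dyed → 07.02.01.01. Scheduled 31%. Fenwick agreement on 07.02: RVC < 60%; anti-dumping (Fenwick, 07.02): +8%; total 31% + 8% = 39%. → 39%.
Line C: linen → 07.02; coated → 07.02.02; printed → 07.02.02.03. Scheduled 6%. No special measure applies. → 6%.
Sum: 27% + 39% + 6% = 72%.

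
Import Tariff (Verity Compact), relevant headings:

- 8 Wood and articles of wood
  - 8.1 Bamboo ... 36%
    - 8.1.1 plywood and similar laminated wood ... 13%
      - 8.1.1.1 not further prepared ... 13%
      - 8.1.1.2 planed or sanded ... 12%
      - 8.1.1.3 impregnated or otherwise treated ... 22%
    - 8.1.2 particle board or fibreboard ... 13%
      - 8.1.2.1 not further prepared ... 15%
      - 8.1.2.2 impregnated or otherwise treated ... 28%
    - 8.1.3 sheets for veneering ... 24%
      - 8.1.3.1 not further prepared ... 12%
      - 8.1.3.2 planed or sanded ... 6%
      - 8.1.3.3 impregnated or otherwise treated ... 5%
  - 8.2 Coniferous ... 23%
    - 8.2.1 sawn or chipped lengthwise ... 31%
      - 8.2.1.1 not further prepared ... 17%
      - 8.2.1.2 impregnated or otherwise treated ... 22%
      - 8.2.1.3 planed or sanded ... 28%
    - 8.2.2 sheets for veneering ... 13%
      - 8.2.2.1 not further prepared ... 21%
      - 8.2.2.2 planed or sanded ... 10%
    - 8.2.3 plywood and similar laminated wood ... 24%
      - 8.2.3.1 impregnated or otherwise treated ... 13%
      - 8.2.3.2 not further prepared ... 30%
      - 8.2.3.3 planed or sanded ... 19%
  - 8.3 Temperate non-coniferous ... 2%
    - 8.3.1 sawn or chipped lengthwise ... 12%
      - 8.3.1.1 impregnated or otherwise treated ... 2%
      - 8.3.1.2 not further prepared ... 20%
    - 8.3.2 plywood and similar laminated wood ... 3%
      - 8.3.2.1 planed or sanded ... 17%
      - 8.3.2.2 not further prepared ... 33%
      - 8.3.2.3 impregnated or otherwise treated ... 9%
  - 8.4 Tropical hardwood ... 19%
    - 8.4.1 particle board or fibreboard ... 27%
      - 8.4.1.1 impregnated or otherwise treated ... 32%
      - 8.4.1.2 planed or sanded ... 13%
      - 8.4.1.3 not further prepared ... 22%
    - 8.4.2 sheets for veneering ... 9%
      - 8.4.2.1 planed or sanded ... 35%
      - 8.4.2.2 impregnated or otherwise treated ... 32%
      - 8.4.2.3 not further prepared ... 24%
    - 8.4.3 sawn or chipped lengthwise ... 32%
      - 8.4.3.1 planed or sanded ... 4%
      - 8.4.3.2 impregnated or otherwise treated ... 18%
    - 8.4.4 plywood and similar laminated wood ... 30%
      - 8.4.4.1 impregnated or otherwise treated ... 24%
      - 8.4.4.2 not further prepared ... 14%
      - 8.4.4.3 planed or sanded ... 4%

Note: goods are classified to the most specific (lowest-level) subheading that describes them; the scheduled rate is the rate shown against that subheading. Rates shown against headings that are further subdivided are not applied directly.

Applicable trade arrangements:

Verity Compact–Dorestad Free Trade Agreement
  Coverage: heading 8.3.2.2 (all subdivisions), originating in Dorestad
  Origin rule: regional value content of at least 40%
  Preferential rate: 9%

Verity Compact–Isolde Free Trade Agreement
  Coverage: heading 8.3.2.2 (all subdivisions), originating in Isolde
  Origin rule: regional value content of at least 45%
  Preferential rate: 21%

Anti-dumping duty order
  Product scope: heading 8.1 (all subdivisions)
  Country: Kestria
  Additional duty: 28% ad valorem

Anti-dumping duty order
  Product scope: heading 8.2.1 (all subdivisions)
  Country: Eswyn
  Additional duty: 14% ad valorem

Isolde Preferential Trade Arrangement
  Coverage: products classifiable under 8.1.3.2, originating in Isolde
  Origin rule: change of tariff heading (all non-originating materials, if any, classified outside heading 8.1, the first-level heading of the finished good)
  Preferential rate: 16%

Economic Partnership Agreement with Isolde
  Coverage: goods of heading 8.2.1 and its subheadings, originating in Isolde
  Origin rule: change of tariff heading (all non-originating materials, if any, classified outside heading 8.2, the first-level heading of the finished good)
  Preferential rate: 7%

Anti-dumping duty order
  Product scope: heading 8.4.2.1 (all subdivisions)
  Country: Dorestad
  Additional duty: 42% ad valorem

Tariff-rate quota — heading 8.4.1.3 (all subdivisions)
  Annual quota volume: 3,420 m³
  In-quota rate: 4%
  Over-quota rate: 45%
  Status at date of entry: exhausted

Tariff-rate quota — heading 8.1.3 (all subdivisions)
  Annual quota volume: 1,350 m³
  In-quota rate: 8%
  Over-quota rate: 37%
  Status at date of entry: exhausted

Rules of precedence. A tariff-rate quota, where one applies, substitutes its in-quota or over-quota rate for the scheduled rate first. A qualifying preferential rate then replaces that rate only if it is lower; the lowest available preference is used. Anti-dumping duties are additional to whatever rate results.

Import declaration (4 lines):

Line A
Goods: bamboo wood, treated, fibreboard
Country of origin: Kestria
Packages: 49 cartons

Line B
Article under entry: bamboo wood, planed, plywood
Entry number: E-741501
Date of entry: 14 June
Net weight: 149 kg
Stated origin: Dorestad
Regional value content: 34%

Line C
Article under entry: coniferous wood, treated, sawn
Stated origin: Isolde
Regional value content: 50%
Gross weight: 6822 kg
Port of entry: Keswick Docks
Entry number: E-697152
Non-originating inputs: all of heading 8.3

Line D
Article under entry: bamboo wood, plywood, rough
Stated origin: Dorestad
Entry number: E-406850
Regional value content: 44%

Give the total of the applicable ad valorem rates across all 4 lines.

Line A: bamboo → 8.1; fibreboard → 8.1.2; treated → 8.1.2.2. Scheduled 28%. anti-dumping (Kestria, 8.1): +28%; total 28% + 28% = 56%. → 56%.
Line B: bamboo → 8.1; plywood → 8.1.1; planed → 8.1.1.2. Scheduled 12%. Dorestad agreement on 8.3.2.2: 8.1.1.2 not covered. → 12%.
Line C: coniferous → 8.2; sawn → 8.2.1; treated → 8.2.1.2. Scheduled 22%. Isolde agreement on 8.3.2.2: 8.2.1.2 not covered; Isolde agreement on 8.1.3.2: 8.2.1.2 not covered; Isolde agreement on 8.2.1: CTH met → 7% available; preferential 7%. → 7%.
Line D: bamboo → 8.1; plywood → 8.1.1; rough → 8.1.1.1. Scheduled 13%. Dorestad agreement on 8.3.2.2: 8.1.1.1 not covered. → 13%.
Sum: 56% + 12% + 7% + 13% = 88%.

88%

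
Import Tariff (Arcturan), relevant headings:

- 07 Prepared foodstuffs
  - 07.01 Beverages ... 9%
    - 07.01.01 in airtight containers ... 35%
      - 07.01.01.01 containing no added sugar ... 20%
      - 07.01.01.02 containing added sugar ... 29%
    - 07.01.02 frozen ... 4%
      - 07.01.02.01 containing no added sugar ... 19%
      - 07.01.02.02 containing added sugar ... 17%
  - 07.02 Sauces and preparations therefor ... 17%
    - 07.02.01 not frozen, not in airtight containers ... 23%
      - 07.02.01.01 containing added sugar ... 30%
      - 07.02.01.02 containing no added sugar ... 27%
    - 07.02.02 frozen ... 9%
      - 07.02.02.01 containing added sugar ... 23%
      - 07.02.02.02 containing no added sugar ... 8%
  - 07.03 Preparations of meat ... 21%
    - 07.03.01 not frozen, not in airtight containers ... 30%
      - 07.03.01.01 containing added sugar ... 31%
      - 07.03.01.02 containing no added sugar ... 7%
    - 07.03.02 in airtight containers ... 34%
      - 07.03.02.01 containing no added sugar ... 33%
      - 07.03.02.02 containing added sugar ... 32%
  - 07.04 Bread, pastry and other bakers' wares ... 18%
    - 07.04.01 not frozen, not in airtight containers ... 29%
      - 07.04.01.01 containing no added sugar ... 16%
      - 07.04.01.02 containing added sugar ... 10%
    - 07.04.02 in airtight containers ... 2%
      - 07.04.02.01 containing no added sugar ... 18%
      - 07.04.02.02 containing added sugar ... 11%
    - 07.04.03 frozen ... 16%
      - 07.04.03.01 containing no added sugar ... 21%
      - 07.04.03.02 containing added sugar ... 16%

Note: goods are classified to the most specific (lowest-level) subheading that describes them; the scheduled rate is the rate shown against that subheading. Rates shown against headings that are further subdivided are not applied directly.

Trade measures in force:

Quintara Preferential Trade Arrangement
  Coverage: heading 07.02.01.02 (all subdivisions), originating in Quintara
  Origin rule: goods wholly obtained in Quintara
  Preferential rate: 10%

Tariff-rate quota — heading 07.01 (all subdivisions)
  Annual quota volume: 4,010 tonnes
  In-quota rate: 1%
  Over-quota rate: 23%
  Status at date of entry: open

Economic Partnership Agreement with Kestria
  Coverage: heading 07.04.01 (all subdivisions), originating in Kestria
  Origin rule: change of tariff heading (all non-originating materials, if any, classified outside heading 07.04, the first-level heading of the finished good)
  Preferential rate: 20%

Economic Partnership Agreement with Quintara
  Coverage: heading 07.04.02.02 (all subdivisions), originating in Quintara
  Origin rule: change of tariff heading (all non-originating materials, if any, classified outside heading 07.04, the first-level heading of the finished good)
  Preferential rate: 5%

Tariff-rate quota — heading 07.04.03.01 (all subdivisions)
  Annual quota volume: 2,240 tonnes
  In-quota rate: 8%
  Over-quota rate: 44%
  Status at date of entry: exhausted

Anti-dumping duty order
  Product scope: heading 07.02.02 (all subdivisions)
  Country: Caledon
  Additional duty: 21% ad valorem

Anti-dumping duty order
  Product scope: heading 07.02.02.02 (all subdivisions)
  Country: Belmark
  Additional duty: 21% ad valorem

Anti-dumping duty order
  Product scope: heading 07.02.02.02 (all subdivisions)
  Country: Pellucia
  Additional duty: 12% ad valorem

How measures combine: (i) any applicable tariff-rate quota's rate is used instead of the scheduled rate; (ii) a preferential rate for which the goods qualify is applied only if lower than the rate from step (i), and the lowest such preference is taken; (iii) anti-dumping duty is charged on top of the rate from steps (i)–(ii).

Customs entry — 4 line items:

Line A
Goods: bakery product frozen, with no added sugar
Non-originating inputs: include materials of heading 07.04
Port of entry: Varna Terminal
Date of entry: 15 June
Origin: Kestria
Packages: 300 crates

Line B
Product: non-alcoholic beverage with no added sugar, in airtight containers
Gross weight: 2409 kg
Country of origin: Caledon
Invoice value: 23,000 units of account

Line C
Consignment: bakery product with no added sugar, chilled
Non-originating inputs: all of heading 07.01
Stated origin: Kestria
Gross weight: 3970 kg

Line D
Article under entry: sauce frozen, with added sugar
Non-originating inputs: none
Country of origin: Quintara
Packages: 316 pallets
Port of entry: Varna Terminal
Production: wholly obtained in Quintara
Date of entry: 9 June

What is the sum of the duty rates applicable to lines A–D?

84%

Line A: bakery product → 07.04; frozen → 07.04.03; with no added sugar → 07.04.03.01. Scheduled 21%. quota on 07.04.03.01 exhausted → over-quota 44%; Kestria agreement on 07.04.01: 07.04.03.01 not covered. → 44%.
Line B: non-alcoholic beverage → 07.01; in airtight containers → 07.01.01; with no added sugar → 07.01.01.01. Scheduled 20%. quota on 07.01 open → in-quota 1%. → 1%.
Line C: bakery product → 07.04; chilled → 07.04.01; with no added sugar → 07.04.01.01. Scheduled 16%. Kestria agreement on 07.04.01: CTH met → 20% available; preference 20% not lower than 16% → no reduction. → 16%.
Line D: sauce → 07.02; frozen → 07.02.02; with added sugar → 07.02.02.01. Scheduled 23%. Quintara agreement on 07.02.01.02: 07.02.02.01 not covered; Quintara agreement on 07.04.02.02: 07.02.02.01 not covered. → 23%.
Sum: 44% + 1% + 16% + 23% = 84%.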